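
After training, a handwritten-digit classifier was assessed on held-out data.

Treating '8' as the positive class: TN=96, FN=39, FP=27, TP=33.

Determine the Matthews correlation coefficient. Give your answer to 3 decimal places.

0.250

MCC = (TP·TN − FP·FN) / √((TP+FP)(TP+FN)(TN+FP)(TN+FN))
Numerator = 33·96 − 27·39 = 2115
Denominator = √(60·72·123·135) = √71733600 = 8469.5691
MCC = 2115 / 8469.5691 = 0.250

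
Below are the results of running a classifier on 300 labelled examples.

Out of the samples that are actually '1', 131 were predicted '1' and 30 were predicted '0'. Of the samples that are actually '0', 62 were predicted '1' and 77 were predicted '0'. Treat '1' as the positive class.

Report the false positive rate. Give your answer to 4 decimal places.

FPR = FP/(FP+TN) = 62/(62+77) = 0.4460

0.4460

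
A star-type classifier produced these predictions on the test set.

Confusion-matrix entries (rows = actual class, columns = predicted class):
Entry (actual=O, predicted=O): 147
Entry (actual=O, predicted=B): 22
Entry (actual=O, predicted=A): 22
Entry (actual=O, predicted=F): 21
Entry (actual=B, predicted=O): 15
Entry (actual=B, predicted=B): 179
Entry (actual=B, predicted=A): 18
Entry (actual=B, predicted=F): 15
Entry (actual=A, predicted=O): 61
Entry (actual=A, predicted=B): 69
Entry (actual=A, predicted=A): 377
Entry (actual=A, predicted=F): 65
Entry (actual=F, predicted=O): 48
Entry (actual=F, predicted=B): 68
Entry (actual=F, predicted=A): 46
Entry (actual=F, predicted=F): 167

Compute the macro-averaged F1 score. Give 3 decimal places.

Per-class F1 score (2·TP/(2·TP+FP+FN)):
  O: TP=147, FP=15+61+48=124, FN=22+22+21=65 → 294/483 = 0.6087
  B: TP=179, FP=22+69+68=159, FN=15+18+15=48 → 358/565 = 0.6336
  A: TP=377, FP=22+18+46=86, FN=61+69+65=195 → 754/1035 = 0.7285
  F: TP=167, FP=21+15+65=101, FN=48+68+46=162 → 334/597 = 0.5595
Macro-F1 score = mean = (0.6087 + 0.6336 + 0.7285 + 0.5595) / 4 = 0.633

0.633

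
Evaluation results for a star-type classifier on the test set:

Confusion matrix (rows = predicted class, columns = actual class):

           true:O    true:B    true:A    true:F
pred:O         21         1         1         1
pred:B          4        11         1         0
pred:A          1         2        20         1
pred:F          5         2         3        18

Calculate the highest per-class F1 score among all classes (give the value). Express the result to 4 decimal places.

0.8163

Per-class F1 score (2·TP/(2·TP+FP+FN)):
  O: TP=21, FP=1+1+1=3, FN=4+1+5=10 → 42/55 = 0.76364
  B: TP=11, FP=4+1+0=5, FN=1+2+2=5 → 22/32 = 0.68750
  A: TP=20, FP=1+2+1=4, FN=1+1+3=5 → 40/49 = 0.81633
  F: TP=18, FP=5+2+3=10, FN=1+0+1=2 → 36/48 = 0.75000
Highest is class 'A' with F1 score = 0.8163.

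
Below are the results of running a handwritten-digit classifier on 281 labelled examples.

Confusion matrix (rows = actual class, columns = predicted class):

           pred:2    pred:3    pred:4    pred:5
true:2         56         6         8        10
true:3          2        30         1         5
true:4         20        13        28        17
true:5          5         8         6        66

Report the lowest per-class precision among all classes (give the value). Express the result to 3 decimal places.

0.526

Per-class precision (TP/(TP+FP)):
  2: TP=56, FP=2+20+5=27 → 56/83 = 0.6747
  3: TP=30, FP=6+13+8=27 → 30/57 = 0.5263
  4: TP=28, FP=8+1+6=15 → 28/43 = 0.6512
  5: TP=66, FP=10+5+17=32 → 66/98 = 0.6735
Lowest is class '3' with precision = 0.526.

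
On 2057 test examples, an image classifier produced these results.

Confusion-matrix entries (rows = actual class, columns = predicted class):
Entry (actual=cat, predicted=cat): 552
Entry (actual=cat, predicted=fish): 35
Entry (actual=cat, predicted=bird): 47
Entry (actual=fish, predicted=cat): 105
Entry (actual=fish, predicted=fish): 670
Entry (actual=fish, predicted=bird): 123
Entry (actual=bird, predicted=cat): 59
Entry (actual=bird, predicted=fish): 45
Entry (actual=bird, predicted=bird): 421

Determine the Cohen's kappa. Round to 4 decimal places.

0.6952

Observed agreement pₒ = trace/N = 1643/2057 = 0.79874
Expected agreement pₑ = Σ (rowᵢ·colᵢ)/N² = (634·716 + 898·750 + 525·591)/2057² = 0.33979
κ = (pₒ − pₑ)/(1 − pₑ) = (0.79874 − 0.33979)/(1 − 0.33979) = 0.6952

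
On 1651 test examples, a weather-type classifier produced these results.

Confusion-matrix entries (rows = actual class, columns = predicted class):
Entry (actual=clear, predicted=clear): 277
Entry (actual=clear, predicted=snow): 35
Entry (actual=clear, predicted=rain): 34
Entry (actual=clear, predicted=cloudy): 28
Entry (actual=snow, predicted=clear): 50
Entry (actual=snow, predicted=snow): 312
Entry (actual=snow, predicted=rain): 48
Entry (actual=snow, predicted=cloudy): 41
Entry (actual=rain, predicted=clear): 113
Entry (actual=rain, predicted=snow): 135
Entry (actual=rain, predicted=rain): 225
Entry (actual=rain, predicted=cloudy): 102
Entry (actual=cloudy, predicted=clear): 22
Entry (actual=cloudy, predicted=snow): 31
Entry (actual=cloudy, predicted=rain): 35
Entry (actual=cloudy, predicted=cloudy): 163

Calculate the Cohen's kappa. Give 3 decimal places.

0.455

Observed agreement pₒ = trace/N = 977/1651 = 0.5918
Expected agreement pₑ = Σ (rowᵢ·colᵢ)/N² = (374·462 + 451·513 + 575·342 + 251·334)/1651² = 0.2512
κ = (pₒ − pₑ)/(1 − pₑ) = (0.5918 − 0.2512)/(1 − 0.2512) = 0.455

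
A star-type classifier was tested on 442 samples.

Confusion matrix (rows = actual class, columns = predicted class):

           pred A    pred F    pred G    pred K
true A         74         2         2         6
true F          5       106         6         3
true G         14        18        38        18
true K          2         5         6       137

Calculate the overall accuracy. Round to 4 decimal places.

0.8032

Accuracy = trace / total = (74+106+38+137=355) / 442 = 355/442 = 0.8032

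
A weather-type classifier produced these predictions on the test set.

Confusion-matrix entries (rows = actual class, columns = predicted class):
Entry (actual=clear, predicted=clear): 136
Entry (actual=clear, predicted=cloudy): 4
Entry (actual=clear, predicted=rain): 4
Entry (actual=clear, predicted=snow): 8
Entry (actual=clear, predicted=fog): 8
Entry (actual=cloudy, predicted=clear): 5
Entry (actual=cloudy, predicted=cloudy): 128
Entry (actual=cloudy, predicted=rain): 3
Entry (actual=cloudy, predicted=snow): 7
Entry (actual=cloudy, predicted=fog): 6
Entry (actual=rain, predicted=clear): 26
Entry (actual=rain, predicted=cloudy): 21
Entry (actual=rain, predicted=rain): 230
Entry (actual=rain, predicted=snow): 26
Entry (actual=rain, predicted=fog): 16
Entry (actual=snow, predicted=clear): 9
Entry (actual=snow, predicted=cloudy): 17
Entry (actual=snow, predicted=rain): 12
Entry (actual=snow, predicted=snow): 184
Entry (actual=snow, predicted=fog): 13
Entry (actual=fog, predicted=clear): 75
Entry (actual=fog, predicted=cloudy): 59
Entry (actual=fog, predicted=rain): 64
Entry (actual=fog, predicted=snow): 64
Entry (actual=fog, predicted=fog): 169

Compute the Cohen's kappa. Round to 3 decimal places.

0.569

Observed agreement pₒ = trace/N = 847/1294 = 0.6546
Expected agreement pₑ = Σ (rowᵢ·colᵢ)/N² = (160·251 + 149·229 + 319·313 + 235·289 + 431·212)/1294² = 0.1991
κ = (pₒ − pₑ)/(1 − pₑ) = (0.6546 − 0.1991)/(1 − 0.1991) = 0.569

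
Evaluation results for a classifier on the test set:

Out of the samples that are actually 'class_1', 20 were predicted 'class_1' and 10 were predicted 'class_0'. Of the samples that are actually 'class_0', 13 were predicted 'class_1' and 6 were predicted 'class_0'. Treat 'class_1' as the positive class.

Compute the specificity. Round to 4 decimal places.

Specificity = TN/(TN+FP) = 6/(6+13) = 0.3158

0.3158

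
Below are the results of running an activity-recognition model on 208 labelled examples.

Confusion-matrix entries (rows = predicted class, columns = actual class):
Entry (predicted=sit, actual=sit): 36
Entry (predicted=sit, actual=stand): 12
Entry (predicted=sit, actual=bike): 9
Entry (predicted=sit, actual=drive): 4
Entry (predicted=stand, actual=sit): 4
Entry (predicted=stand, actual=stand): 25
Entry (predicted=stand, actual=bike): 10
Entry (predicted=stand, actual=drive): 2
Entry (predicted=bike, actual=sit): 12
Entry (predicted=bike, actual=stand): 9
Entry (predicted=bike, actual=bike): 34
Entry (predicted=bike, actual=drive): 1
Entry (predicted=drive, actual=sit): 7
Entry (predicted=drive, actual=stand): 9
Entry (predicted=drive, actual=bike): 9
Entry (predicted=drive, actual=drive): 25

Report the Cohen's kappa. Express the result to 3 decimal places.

0.434

Observed agreement pₒ = trace/N = 120/208 = 0.5769
Expected agreement pₑ = Σ (rowᵢ·colᵢ)/N² = (59·61 + 55·41 + 62·56 + 32·50)/208² = 0.2525
κ = (pₒ − pₑ)/(1 − pₑ) = (0.5769 − 0.2525)/(1 − 0.2525) = 0.434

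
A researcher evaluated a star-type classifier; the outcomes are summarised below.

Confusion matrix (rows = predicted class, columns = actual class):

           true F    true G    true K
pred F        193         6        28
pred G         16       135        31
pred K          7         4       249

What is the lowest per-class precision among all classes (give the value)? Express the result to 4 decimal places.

Per-class precision (TP/(TP+FP)):
  F: TP=193, FP=6+28=34 → 193/227 = 0.85022
  G: TP=135, FP=16+31=47 → 135/182 = 0.74176
  K: TP=249, FP=7+4=11 → 249/260 = 0.95769
Lowest is class 'G' with precision = 0.7418.

0.7418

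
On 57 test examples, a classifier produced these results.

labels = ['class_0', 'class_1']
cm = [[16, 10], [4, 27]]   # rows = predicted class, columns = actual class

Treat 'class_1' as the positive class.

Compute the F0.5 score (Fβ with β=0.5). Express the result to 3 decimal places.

Fβ = (1+β²)·TP / ((1+β²)·TP + β²·FN + FP), with β²=1/4
= 1.25·27 / (1.25·27 + 0.25·10 + 4) = 0.839

0.839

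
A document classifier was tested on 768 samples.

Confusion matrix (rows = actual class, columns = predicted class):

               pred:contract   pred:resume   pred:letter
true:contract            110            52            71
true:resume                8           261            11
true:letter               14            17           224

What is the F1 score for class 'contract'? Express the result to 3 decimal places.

Treat 'contract' as positive and all other classes as negative.
F1 score = 2·TP/(2·TP+FP+FN).
contract: TP=110, FP=8+14=22, FN=52+71=123 → 220/365 = 0.6027

0.603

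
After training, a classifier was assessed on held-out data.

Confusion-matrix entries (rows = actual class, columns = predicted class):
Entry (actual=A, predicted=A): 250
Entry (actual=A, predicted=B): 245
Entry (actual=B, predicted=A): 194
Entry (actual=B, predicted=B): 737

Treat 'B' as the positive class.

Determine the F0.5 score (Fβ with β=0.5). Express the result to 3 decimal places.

0.758

Fβ = (1+β²)·TP / ((1+β²)·TP + β²·FN + FP), with β²=1/4
= 1.25·737 / (1.25·737 + 0.25·194 + 245) = 0.758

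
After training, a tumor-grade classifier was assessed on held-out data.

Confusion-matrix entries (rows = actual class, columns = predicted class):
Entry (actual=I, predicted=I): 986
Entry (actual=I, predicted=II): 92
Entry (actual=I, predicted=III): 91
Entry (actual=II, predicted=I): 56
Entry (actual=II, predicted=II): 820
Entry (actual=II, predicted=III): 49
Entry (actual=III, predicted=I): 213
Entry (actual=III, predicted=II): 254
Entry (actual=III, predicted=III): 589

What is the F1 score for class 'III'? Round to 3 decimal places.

0.660

Take TP from the diagonal, FP from the rest of the 'III' prediction marginal, FN from the rest of the 'III' actual marginal.
F1 score = 2·TP/(2·TP+FP+FN).
III: TP=589, FP=91+49=140, FN=213+254=467 → 1178/1785 = 0.6599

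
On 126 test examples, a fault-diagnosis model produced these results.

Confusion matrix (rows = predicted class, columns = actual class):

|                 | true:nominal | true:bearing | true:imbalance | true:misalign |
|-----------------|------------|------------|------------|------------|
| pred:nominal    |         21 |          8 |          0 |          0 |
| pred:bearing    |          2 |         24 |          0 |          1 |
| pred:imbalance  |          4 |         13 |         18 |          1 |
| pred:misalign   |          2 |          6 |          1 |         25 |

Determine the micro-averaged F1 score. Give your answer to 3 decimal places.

Micro-averaging pools counts across classes: ΣTP=88, ΣFP=38, ΣFN=38.
Micro-F1 score = 2·TP/(2·TP+FP+FN) on pooled counts = 0.698 (equals overall accuracy in single-label multiclass).

0.698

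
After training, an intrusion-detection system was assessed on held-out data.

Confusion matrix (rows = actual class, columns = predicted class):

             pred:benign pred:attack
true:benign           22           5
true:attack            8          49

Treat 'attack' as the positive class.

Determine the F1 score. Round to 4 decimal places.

Precision = TP/(TP+FP) = 49/54 = 0.9074
Recall = TP/(TP+FN) = 49/57 = 0.8596
F1 = 2·TP/(2·TP+FP+FN) = 98/111 = 0.8829

0.8829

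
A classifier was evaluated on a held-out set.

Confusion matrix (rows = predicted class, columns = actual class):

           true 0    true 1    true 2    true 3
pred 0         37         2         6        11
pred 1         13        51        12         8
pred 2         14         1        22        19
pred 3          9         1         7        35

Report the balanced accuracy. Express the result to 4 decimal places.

0.5954

Balanced accuracy = mean of per-class recall.
  0: recall = 37/73 = 0.50685
  1: recall = 51/55 = 0.92727
  2: recall = 22/47 = 0.46809
  3: recall = 35/73 = 0.47945
Mean = (0.50685 + 0.92727 + 0.46809 + 0.47945) / 4 = 0.5954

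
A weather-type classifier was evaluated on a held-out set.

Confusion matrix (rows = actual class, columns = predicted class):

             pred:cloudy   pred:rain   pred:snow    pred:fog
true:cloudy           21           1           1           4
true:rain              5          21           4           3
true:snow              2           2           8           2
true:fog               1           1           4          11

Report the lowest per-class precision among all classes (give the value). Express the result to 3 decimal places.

Per-class precision (TP/(TP+FP)):
  cloudy: TP=21, FP=5+2+1=8 → 21/29 = 0.7241
  rain: TP=21, FP=1+2+1=4 → 21/25 = 0.8400
  snow: TP=8, FP=1+4+4=9 → 8/17 = 0.4706
  fog: TP=11, FP=4+3+2=9 → 11/20 = 0.5500
Lowest is class 'snow' with precision = 0.471.

0.471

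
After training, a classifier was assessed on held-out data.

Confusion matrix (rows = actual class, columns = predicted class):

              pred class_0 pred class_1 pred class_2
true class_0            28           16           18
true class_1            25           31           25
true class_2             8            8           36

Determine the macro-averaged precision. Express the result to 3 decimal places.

0.493

Per-class precision (TP/(TP+FP)):
  class_0: TP=28, FP=25+8=33 → 28/61 = 0.4590
  class_1: TP=31, FP=16+8=24 → 31/55 = 0.5636
  class_2: TP=36, FP=18+25=43 → 36/79 = 0.4557
Macro-precision = mean = (0.4590 + 0.5636 + 0.4557) / 3 = 0.493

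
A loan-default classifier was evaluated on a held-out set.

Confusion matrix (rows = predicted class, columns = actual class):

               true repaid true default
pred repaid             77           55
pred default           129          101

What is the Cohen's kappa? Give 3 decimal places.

Observed agreement pₒ = trace/N = 178/362 = 0.4917
Expected agreement pₑ = Σ (rowᵢ·colᵢ)/N² = (206·132 + 156·230)/362² = 0.4813
κ = (pₒ − pₑ)/(1 − pₑ) = (0.4917 − 0.4813)/(1 − 0.4813) = 0.020

0.020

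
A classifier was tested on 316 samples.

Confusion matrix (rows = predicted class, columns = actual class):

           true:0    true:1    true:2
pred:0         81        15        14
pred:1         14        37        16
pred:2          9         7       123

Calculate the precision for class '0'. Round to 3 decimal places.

precision = TP/(TP+FP).
0: TP=81, FP=15+14=29 → 81/110 = 0.7364

0.736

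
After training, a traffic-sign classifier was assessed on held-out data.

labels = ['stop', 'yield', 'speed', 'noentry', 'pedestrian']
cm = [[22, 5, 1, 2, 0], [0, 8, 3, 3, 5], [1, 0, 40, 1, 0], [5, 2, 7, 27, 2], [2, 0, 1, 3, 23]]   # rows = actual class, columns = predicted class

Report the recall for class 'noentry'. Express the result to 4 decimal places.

0.6279

Take TP from the diagonal, FP from the rest of the 'noentry' prediction marginal, FN from the rest of the 'noentry' actual marginal.
recall = TP/(TP+FN).
noentry: TP=27, FN=5+2+7+2=16 → 27/43 = 0.62791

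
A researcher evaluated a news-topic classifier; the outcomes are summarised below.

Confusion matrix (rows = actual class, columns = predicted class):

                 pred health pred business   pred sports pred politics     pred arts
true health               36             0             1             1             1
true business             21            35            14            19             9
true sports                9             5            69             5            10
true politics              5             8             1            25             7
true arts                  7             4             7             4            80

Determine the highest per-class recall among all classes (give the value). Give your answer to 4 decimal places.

0.9231

Per-class recall (TP/(TP+FN)):
  health: TP=36, FN=0+1+1+1=3 → 36/39 = 0.92308
  business: TP=35, FN=21+14+19+9=63 → 35/98 = 0.35714
  sports: TP=69, FN=9+5+5+10=29 → 69/98 = 0.70408
  politics: TP=25, FN=5+8+1+7=21 → 25/46 = 0.54348
  arts: TP=80, FN=7+4+7+4=22 → 80/102 = 0.78431
Highest is class 'health' with recall = 0.9231.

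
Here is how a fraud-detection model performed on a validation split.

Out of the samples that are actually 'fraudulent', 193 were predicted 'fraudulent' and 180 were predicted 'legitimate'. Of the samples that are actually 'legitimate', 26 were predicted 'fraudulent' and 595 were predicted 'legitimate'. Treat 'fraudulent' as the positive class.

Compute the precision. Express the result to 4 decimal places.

Precision = TP/(TP+FP) = 193/(193+26) = 193/219 = 0.8813

0.8813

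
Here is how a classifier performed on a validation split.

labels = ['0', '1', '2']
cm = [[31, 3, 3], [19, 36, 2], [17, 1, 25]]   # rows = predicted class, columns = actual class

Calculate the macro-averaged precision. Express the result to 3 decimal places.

0.684

Per-class precision (TP/(TP+FP)):
  0: TP=31, FP=3+3=6 → 31/37 = 0.8378
  1: TP=36, FP=19+2=21 → 36/57 = 0.6316
  2: TP=25, FP=17+1=18 → 25/43 = 0.5814
Macro-precision = mean = (0.8378 + 0.6316 + 0.5814) / 3 = 0.684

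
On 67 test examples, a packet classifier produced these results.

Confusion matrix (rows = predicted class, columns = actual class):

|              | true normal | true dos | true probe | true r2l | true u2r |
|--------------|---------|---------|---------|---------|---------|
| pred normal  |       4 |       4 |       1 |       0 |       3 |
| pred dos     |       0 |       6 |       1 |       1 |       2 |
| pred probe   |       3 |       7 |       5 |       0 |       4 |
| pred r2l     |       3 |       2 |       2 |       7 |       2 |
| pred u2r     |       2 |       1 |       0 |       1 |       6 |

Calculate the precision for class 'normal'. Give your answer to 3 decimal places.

precision = TP/(TP+FP).
normal: TP=4, FP=4+1+0+3=8 → 4/12 = 0.3333

0.333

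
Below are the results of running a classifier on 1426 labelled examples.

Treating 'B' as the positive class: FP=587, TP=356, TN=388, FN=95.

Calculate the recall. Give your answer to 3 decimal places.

0.789

Recall = TP/(TP+FN) = 356/(356+95) = 356/451 = 0.789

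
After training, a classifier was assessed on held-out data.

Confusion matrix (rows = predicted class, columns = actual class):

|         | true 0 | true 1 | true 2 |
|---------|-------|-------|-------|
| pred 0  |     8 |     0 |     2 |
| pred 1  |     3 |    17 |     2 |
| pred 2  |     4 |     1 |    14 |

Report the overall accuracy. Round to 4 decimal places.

Accuracy = trace / total = (8+17+14=39) / 51 = 39/51 = 0.7647

0.7647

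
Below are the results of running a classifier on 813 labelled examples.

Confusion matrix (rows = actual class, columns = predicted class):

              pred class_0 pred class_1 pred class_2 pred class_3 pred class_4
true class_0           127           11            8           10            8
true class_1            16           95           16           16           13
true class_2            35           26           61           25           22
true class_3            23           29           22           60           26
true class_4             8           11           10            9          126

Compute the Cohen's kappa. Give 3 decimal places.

0.471

Observed agreement pₒ = trace/N = 469/813 = 0.5769
Expected agreement pₑ = Σ (rowᵢ·colᵢ)/N² = (164·209 + 156·172 + 169·117 + 160·120 + 164·195)/813² = 0.1998
κ = (pₒ − pₑ)/(1 − pₑ) = (0.5769 − 0.1998)/(1 − 0.1998) = 0.471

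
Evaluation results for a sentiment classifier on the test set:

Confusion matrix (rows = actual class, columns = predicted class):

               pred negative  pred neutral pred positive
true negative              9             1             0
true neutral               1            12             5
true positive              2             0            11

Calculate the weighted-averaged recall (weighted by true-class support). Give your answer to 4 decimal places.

Per-class recall (TP/(TP+FN)):
  negative: TP=9, FN=1+0=1 → 9/10 = 0.90000
  neutral: TP=12, FN=1+5=6 → 12/18 = 0.66667
  positive: TP=11, FN=2+0=2 → 11/13 = 0.84615
Weighted-recall = Σ (supportᵢ/N)·recallᵢ with N=41: (10/41)·0.90000 + (18/41)·0.66667 + (13/41)·0.84615 = 0.7805

0.7805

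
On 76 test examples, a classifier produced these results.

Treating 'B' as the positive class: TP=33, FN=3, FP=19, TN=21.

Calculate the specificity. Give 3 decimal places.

Specificity = TN/(TN+FP) = 21/(21+19) = 0.525

0.525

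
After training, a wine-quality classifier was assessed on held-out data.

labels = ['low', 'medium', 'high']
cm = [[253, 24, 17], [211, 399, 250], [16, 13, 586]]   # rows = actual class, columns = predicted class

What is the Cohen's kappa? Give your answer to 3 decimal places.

Observed agreement pₒ = trace/N = 1238/1769 = 0.6998
Expected agreement pₑ = Σ (rowᵢ·colᵢ)/N² = (294·480 + 860·436 + 615·853)/1769² = 0.3326
κ = (pₒ − pₑ)/(1 − pₑ) = (0.6998 − 0.3326)/(1 − 0.3326) = 0.550

0.550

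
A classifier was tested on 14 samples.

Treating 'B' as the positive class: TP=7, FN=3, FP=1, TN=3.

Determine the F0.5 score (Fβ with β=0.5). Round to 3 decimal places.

Fβ = (1+β²)·TP / ((1+β²)·TP + β²·FN + FP), with β²=1/4
= 1.25·7 / (1.25·7 + 0.25·3 + 1) = 0.833

0.833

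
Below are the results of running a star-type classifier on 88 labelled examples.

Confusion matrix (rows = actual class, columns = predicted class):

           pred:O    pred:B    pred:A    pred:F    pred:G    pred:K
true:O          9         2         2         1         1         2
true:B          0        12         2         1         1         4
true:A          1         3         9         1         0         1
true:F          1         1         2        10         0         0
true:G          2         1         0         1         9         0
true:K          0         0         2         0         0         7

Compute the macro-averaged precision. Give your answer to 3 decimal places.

0.648

Per-class precision (TP/(TP+FP)):
  O: TP=9, FP=0+1+1+2+0=4 → 9/13 = 0.6923
  B: TP=12, FP=2+3+1+1+0=7 → 12/19 = 0.6316
  A: TP=9, FP=2+2+2+0+2=8 → 9/17 = 0.5294
  F: TP=10, FP=1+1+1+1+0=4 → 10/14 = 0.7143
  G: TP=9, FP=1+1+0+0+0=2 → 9/11 = 0.8182
  K: TP=7, FP=2+4+1+0+0=7 → 7/14 = 0.5000
Macro-precision = mean = (0.6923 + 0.6316 + 0.5294 + 0.7143 + 0.8182 + 0.5000) / 6 = 0.648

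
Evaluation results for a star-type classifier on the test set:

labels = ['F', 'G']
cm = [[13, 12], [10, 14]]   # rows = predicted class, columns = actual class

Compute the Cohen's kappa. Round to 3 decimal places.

Observed agreement pₒ = trace/N = 27/49 = 0.5510
Expected agreement pₑ = Σ (rowᵢ·colᵢ)/N² = (23·25 + 26·24)/49² = 0.4994
κ = (pₒ − pₑ)/(1 − pₑ) = (0.5510 − 0.4994)/(1 − 0.4994) = 0.103

0.103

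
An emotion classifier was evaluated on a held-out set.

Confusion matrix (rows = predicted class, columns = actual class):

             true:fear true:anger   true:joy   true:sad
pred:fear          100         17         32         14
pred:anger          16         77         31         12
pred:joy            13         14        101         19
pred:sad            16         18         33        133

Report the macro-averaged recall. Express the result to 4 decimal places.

Per-class recall (TP/(TP+FN)):
  fear: TP=100, FN=16+13+16=45 → 100/145 = 0.68966
  anger: TP=77, FN=17+14+18=49 → 77/126 = 0.61111
  joy: TP=101, FN=32+31+33=96 → 101/197 = 0.51269
  sad: TP=133, FN=14+12+19=45 → 133/178 = 0.74719
Macro-recall = mean = (0.68966 + 0.61111 + 0.51269 + 0.74719) / 4 = 0.6402

0.6402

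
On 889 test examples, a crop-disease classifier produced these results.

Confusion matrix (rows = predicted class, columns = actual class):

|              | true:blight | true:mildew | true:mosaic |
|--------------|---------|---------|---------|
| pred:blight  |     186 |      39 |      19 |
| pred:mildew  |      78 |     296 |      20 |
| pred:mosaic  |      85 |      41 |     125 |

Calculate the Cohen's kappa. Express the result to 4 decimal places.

0.5140

Observed agreement pₒ = trace/N = 607/889 = 0.68279
Expected agreement pₑ = Σ (rowᵢ·colᵢ)/N² = (349·244 + 376·394 + 164·251)/889² = 0.34728
κ = (pₒ − pₑ)/(1 − pₑ) = (0.68279 − 0.34728)/(1 − 0.34728) = 0.5140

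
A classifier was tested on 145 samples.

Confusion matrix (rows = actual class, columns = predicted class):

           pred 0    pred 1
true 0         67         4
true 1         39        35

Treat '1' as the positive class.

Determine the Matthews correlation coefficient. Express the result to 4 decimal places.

MCC = (TP·TN − FP·FN) / √((TP+FP)(TP+FN)(TN+FP)(TN+FN))
Numerator = 35·67 − 4·39 = 2189
Denominator = √(39·74·71·106) = √21720036 = 4660.4759
MCC = 2189 / 4660.4759 = 0.4697

0.4697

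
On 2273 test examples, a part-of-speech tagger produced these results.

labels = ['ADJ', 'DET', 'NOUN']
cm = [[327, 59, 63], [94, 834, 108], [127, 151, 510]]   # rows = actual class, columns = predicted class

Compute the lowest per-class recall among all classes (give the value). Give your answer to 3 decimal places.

Per-class recall (TP/(TP+FN)):
  ADJ: TP=327, FN=59+63=122 → 327/449 = 0.7283
  DET: TP=834, FN=94+108=202 → 834/1036 = 0.8050
  NOUN: TP=510, FN=127+151=278 → 510/788 = 0.6472
Lowest is class 'NOUN' with recall = 0.647.

0.647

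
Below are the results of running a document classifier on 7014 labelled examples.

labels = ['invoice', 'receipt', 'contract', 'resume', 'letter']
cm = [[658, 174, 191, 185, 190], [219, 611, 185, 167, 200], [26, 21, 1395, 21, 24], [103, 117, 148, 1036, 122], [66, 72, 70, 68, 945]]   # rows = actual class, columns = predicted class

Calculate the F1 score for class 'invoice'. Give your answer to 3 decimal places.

0.533

F1 score = 2·TP/(2·TP+FP+FN).
invoice: TP=658, FP=219+26+103+66=414, FN=174+191+185+190=740 → 1316/2470 = 0.5328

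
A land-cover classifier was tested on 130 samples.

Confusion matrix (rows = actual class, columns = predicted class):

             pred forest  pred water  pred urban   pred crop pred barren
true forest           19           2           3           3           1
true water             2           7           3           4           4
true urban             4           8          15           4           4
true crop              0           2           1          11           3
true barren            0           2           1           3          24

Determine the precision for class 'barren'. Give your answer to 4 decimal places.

Take TP from the diagonal, FP from the rest of the 'barren' prediction marginal, FN from the rest of the 'barren' actual marginal.
precision = TP/(TP+FP).
barren: TP=24, FP=1+4+4+3=12 → 24/36 = 0.66667

0.6667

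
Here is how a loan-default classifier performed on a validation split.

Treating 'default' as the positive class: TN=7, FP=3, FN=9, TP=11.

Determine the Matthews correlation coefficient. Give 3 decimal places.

MCC = (TP·TN − FP·FN) / √((TP+FP)(TP+FN)(TN+FP)(TN+FN))
Numerator = 11·7 − 3·9 = 50
Denominator = √(14·20·10·16) = √44800 = 211.6601
MCC = 50 / 211.6601 = 0.236

0.236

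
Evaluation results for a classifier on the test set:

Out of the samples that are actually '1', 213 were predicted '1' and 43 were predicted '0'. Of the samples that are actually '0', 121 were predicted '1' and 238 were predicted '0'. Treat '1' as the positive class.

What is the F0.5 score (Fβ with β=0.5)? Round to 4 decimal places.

0.6690

Fβ = (1+β²)·TP / ((1+β²)·TP + β²·FN + FP), with β²=1/4
= 1.25·213 / (1.25·213 + 0.25·43 + 121) = 0.6690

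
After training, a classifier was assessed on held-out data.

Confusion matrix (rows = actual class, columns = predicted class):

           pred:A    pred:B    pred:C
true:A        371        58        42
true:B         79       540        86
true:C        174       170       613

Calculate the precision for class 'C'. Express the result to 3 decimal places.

0.827

Take TP from the diagonal, FP from the rest of the 'C' prediction marginal, FN from the rest of the 'C' actual marginal.
precision = TP/(TP+FP).
C: TP=613, FP=42+86=128 → 613/741 = 0.8273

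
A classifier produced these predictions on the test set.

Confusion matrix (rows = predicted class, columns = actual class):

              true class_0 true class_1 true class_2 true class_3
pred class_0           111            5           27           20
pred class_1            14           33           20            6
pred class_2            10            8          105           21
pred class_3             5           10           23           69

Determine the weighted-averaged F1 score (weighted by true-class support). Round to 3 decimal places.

Per-class F1 score (2·TP/(2·TP+FP+FN)):
  class_0: TP=111, FP=5+27+20=52, FN=14+10+5=29 → 222/303 = 0.7327
  class_1: TP=33, FP=14+20+6=40, FN=5+8+10=23 → 66/129 = 0.5116
  class_2: TP=105, FP=10+8+21=39, FN=27+20+23=70 → 210/319 = 0.6583
  class_3: TP=69, FP=5+10+23=38, FN=20+6+21=47 → 138/223 = 0.6188
Weighted-F1 score = Σ (supportᵢ/N)·F1 scoreᵢ with N=487: (140/487)·0.7327 + (56/487)·0.5116 + (175/487)·0.6583 + (116/487)·0.6188 = 0.653

0.653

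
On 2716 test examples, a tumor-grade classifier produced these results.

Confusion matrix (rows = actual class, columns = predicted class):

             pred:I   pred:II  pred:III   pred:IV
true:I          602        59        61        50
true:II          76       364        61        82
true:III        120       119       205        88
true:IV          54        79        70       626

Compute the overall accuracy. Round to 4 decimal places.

Accuracy = trace / total = (602+364+205+626=1797) / 2716 = 1797/2716 = 0.6616

0.6616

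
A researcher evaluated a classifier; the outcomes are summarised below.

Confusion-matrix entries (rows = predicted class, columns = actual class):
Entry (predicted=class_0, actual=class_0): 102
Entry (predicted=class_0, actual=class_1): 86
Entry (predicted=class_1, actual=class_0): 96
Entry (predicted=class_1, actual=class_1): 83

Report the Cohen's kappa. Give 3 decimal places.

0.006

Observed agreement pₒ = trace/N = 185/367 = 0.5041
Expected agreement pₑ = Σ (rowᵢ·colᵢ)/N² = (198·188 + 169·179)/367² = 0.5010
κ = (pₒ − pₑ)/(1 − pₑ) = (0.5041 − 0.5010)/(1 − 0.5010) = 0.006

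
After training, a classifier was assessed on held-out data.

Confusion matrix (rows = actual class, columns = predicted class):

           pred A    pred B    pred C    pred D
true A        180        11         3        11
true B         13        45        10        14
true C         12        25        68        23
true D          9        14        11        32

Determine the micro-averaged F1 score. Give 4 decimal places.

0.6757

Micro-averaging pools counts across classes: ΣTP=325, ΣFP=156, ΣFN=156.
Micro-F1 score = 2·TP/(2·TP+FP+FN) on pooled counts = 0.6757 (equals overall accuracy in single-label multiclass).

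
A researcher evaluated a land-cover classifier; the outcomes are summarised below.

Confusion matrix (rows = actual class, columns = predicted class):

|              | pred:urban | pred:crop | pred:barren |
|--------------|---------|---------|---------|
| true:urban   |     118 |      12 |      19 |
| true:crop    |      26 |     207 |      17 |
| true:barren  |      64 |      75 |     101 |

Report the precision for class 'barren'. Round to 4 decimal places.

0.7372

One-vs-rest for 'barren': TP = diagonal; FP = other classes predicted 'barren'; FN = 'barren' predicted as other.
precision = TP/(TP+FP).
barren: TP=101, FP=19+17=36 → 101/137 = 0.73723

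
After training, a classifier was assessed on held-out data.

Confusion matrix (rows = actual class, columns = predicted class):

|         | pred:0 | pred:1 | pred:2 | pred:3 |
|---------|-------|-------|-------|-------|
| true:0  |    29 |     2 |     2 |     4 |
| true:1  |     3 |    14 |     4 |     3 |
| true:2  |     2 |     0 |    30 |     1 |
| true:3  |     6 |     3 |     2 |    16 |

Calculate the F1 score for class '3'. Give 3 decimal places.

Treat '3' as positive and all other classes as negative.
F1 score = 2·TP/(2·TP+FP+FN).
3: TP=16, FP=4+3+1=8, FN=6+3+2=11 → 32/51 = 0.6275

0.627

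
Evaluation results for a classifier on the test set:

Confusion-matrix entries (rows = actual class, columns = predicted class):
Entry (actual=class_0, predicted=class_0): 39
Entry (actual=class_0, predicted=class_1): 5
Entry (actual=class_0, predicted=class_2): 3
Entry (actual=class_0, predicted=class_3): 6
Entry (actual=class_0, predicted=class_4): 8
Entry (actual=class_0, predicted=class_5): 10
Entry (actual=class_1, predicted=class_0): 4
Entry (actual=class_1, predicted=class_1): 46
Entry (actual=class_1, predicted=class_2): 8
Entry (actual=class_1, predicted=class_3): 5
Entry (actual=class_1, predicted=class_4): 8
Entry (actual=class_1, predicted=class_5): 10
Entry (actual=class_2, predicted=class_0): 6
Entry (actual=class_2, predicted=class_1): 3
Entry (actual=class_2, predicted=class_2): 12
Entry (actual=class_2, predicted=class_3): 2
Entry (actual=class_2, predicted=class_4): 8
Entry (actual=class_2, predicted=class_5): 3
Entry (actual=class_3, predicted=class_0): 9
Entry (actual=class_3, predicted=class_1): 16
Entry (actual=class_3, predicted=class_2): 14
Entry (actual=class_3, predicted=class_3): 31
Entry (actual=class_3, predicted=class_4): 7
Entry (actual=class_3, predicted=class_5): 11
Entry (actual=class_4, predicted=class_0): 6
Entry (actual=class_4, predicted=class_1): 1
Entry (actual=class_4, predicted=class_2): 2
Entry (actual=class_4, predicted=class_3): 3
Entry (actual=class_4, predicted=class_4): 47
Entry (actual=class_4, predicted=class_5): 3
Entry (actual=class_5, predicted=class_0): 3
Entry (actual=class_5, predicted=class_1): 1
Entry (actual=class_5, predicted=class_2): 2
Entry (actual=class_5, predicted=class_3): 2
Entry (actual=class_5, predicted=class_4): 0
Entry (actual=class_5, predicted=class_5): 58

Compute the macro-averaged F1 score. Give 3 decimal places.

Per-class F1 score (2·TP/(2·TP+FP+FN)):
  class_0: TP=39, FP=4+6+9+6+3=28, FN=5+3+6+8+10=32 → 78/138 = 0.5652
  class_1: TP=46, FP=5+3+16+1+1=26, FN=4+8+5+8+10=35 → 92/153 = 0.6013
  class_2: TP=12, FP=3+8+14+2+2=29, FN=6+3+2+8+3=22 → 24/75 = 0.3200
  class_3: TP=31, FP=6+5+2+3+2=18, FN=9+16+14+7+11=57 → 62/137 = 0.4526
  class_4: TP=47, FP=8+8+8+7+0=31, FN=6+1+2+3+3=15 → 94/140 = 0.6714
  class_5: TP=58, FP=10+10+3+11+3=37, FN=3+1+2+2+0=8 → 116/161 = 0.7205
Macro-F1 score = mean = (0.5652 + 0.6013 + 0.3200 + 0.4526 + 0.6714 + 0.7205) / 6 = 0.555

0.555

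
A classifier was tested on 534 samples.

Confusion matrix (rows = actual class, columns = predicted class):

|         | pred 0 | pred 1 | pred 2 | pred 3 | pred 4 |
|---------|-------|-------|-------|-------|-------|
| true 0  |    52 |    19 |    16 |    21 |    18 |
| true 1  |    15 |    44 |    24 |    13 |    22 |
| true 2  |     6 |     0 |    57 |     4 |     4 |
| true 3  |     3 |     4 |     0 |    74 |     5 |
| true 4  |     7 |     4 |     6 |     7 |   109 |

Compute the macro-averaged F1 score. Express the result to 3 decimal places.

0.618

Per-class F1 score (2·TP/(2·TP+FP+FN)):
  0: TP=52, FP=15+6+3+7=31, FN=19+16+21+18=74 → 104/209 = 0.4976
  1: TP=44, FP=19+0+4+4=27, FN=15+24+13+22=74 → 88/189 = 0.4656
  2: TP=57, FP=16+24+0+6=46, FN=6+0+4+4=14 → 114/174 = 0.6552
  3: TP=74, FP=21+13+4+7=45, FN=3+4+0+5=12 → 148/205 = 0.7220
  4: TP=109, FP=18+22+4+5=49, FN=7+4+6+7=24 → 218/291 = 0.7491
Macro-F1 score = mean = (0.4976 + 0.4656 + 0.6552 + 0.7220 + 0.7491) / 5 = 0.618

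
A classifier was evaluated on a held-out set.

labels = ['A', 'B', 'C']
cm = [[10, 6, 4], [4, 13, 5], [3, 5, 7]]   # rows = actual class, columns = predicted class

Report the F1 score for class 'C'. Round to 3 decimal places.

0.452

One-vs-rest for 'C': TP = diagonal; FP = other classes predicted 'C'; FN = 'C' predicted as other.
F1 score = 2·TP/(2·TP+FP+FN).
C: TP=7, FP=4+5=9, FN=3+5=8 → 14/31 = 0.4516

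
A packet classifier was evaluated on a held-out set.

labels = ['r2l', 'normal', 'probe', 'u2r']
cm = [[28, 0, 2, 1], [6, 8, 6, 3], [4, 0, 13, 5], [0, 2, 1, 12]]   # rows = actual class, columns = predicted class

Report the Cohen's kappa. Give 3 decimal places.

0.551

Observed agreement pₒ = trace/N = 61/91 = 0.6703
Expected agreement pₑ = Σ (rowᵢ·colᵢ)/N² = (31·38 + 23·10 + 22·22 + 15·21)/91² = 0.2665
κ = (pₒ − pₑ)/(1 − pₑ) = (0.6703 − 0.2665)/(1 − 0.2665) = 0.551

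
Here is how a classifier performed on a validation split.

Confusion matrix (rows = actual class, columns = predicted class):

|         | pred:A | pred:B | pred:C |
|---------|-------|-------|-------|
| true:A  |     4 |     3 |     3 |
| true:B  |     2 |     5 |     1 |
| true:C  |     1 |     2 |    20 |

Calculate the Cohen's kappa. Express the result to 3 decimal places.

0.497

Observed agreement pₒ = trace/N = 29/41 = 0.7073
Expected agreement pₑ = Σ (rowᵢ·colᵢ)/N² = (10·7 + 8·10 + 23·24)/41² = 0.4176
κ = (pₒ − pₑ)/(1 − pₑ) = (0.7073 − 0.4176)/(1 − 0.4176) = 0.497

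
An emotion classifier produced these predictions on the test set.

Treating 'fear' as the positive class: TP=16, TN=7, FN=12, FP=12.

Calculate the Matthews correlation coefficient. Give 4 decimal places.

MCC = (TP·TN − FP·FN) / √((TP+FP)(TP+FN)(TN+FP)(TN+FN))
Numerator = 16·7 − 12·12 = -32
Denominator = √(28·28·19·19) = √283024 = 532.0000
MCC = -32 / 532.0000 = -0.0602

-0.0602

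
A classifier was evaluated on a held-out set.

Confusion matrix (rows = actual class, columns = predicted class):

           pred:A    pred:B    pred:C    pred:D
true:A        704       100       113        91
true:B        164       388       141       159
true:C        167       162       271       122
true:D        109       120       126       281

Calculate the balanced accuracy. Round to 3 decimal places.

Balanced accuracy = mean of per-class recall.
  A: recall = 704/1008 = 0.6984
  B: recall = 388/852 = 0.4554
  C: recall = 271/722 = 0.3753
  D: recall = 281/636 = 0.4418
Mean = (0.6984 + 0.4554 + 0.3753 + 0.4418) / 4 = 0.493

0.493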